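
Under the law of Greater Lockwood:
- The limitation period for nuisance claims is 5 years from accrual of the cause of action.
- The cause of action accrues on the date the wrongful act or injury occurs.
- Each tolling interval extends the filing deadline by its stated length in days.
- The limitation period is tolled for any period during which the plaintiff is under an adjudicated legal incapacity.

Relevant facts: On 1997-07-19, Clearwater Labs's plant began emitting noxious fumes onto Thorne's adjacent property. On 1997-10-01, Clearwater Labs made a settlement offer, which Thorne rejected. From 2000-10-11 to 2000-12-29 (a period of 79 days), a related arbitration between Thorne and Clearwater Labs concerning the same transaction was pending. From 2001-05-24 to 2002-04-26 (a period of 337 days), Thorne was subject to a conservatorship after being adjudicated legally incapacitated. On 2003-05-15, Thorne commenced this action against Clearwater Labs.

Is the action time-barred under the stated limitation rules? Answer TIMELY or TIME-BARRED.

TIMELY

The claim accrued on 1997-07-19, when the wrongful act occurred.
Adding the 5 years base period to 1997-07-19 gives a deadline of 2002-07-19, before any tolling.
The plaintiff's legal incapacity from 2001-05-24 to 2002-04-26 tolled the period for 337 days, extending the deadline to 2003-06-21.
Although a pending arbitration ran from 2000-10-11 to 2000-12-29, the stated rules do not make that a tolling event, so it is disregarded.
None of the other events listed affects the running of the period under the stated rules.
Thorne filed on 2003-05-15, before the 2003-06-21 deadline, so the action is timely.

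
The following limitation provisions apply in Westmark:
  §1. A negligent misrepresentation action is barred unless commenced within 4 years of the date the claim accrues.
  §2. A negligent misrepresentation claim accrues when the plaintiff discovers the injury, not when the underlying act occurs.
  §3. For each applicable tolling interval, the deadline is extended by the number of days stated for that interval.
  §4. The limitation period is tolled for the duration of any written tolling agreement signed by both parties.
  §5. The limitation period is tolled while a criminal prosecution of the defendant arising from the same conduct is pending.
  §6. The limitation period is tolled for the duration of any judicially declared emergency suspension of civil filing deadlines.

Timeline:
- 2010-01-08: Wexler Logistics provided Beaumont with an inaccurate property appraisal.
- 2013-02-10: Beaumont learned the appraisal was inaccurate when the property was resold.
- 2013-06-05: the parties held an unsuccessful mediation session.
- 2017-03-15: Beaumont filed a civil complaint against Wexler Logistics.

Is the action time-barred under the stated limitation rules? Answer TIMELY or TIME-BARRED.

The claim did not accrue until Beaumont discovered the injury on 2013-02-10; the 2010-01-08 act date does not start the clock under the stated rule.
4 years from 2013-02-10 is 2017-02-10.
Nothing else in the chronology tolls or restarts the period.
The 2017-03-15 filing falls after the 2017-02-10 deadline; the claim is time-barred.

TIME-BARRED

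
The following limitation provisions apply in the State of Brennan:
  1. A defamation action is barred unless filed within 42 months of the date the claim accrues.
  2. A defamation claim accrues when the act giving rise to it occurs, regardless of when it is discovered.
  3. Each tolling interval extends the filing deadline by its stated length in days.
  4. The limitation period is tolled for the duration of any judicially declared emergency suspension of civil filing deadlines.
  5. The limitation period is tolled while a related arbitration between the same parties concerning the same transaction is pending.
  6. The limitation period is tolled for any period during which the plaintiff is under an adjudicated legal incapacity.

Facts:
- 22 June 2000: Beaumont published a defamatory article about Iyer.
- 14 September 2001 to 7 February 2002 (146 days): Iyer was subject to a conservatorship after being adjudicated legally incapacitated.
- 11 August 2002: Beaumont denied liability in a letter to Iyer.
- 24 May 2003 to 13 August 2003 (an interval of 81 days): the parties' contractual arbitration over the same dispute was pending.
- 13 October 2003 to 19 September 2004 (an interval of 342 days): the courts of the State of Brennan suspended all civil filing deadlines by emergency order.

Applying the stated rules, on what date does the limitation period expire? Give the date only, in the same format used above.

13 July 2005

The claim accrued on 22 June 2000, the date of the act.
Adding the 42 months base period to 22 June 2000 gives a deadline of 22 December 2003, before any tolling.
Because the plaintiff's legal incapacity ran from 14 September 2001 to 7 February 2002, the deadline is extended by 146 days to 16 May 2004.
The period was tolled for 81 days by the pending related arbitration (24 May 2003 to 13 August 2003), pushing the deadline to 5 August 2004.
The emergency suspension of filing deadlines from 13 October 2003 to 19 September 2004 tolled the period for 342 days, extending the deadline to 13 July 2005.
The other events in the timeline have no effect on the limitation period under the stated rules.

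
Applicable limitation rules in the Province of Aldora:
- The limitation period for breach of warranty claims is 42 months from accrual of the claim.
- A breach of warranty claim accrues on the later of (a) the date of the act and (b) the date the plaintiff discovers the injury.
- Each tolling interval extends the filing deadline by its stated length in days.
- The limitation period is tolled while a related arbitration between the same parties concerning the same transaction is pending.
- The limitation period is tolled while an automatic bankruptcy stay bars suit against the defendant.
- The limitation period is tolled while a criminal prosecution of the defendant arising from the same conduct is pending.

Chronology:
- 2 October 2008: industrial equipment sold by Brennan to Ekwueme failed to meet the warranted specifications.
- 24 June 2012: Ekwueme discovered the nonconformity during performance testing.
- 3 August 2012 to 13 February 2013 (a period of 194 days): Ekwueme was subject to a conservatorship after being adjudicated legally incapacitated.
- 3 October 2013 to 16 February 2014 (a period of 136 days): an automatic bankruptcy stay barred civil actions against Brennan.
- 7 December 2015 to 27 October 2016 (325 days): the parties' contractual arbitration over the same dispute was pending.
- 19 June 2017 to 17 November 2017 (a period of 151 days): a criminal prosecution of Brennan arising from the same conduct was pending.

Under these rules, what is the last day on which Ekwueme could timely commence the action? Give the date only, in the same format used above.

29 March 2017

The claim accrued on 24 June 2012 — the later of the 2 October 2008 act and the 24 June 2012 discovery.
Adding the 42 months base period to 24 June 2012 gives a deadline of 24 December 2015, before any tolling.
Because the automatic bankruptcy stay ran from 3 October 2013 to 16 February 2014, the deadline is extended by 136 days to 8 May 2016.
The period was tolled for 325 days by the pending related arbitration (7 December 2015 to 27 October 2016), pushing the deadline to 29 March 2017.
The pending criminal prosecution starting 19 June 2017 came too late — the period had run on 29 March 2017 — and so does not extend the deadline.
Although the plaintiff's incapacity ran from 3 August 2012 to 13 February 2013, the stated rules do not make that a tolling event, so it is disregarded.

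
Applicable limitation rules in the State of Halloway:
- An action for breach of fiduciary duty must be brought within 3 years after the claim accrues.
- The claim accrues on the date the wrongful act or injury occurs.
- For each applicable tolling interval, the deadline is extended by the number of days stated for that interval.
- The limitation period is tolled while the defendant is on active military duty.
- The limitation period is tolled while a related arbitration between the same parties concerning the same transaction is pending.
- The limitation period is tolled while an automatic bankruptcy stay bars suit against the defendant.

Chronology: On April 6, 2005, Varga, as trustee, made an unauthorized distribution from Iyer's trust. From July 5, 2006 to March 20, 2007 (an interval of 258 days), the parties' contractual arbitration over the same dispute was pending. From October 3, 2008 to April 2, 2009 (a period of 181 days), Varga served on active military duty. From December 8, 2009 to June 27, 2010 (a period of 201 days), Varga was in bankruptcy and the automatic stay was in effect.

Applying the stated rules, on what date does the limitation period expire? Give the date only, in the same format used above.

The claim accrued on April 6, 2005, the date of the act.
3 years from April 6, 2005 is April 6, 2008.
Because the pending related arbitration ran from July 5, 2006 to March 20, 2007, the deadline is extended by 258 days to December 20, 2008.
Because the defendant's active military service ran from October 3, 2008 to April 2, 2009, the deadline is extended by 181 days to June 19, 2009.
The automatic bankruptcy stay from December 8, 2009 to June 27, 2010 began after the period had already run on June 19, 2009, so it has no tolling effect.

June 19, 2009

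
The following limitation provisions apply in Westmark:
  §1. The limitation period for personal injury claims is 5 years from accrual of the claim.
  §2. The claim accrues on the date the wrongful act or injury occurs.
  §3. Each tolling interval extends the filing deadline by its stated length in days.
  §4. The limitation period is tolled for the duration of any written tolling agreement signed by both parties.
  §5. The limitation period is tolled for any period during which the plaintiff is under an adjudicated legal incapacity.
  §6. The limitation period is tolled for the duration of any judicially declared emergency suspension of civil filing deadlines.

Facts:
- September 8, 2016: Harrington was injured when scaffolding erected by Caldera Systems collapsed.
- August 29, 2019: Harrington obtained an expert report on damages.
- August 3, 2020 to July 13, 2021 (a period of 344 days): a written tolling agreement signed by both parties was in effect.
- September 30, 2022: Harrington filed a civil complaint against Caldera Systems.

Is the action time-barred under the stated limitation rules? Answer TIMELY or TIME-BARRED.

TIME-BARRED

The claim accrued on September 8, 2016, when the wrongful act occurred.
5 years from September 8, 2016 is September 8, 2021.
The written tolling agreement from August 3, 2020 to July 13, 2021 tolled the period for 344 days, extending the deadline to August 18, 2022.
The other events in the timeline have no effect on the limitation period under the stated rules.
Filing on September 30, 2022 missed the August 18, 2022 deadline — the action is time-barred.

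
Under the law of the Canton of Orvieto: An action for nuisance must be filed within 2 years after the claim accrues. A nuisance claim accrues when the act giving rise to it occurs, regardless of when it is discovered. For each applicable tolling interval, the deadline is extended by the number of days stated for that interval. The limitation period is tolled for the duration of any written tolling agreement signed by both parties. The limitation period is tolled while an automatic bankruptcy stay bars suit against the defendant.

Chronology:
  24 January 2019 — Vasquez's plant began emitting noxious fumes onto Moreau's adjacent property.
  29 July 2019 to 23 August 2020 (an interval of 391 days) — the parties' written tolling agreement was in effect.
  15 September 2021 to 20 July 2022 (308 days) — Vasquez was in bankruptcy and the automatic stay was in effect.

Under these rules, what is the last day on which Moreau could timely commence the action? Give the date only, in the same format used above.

24 December 2022

The limitation period began to run on 24 January 2019.
2 years from 24 January 2019 is 24 January 2021.
Because the written tolling agreement ran from 29 July 2019 to 23 August 2020, the deadline is extended by 391 days to 19 February 2022.
Because the automatic bankruptcy stay ran from 15 September 2021 to 20 July 2022, the deadline is extended by 308 days to 24 December 2022.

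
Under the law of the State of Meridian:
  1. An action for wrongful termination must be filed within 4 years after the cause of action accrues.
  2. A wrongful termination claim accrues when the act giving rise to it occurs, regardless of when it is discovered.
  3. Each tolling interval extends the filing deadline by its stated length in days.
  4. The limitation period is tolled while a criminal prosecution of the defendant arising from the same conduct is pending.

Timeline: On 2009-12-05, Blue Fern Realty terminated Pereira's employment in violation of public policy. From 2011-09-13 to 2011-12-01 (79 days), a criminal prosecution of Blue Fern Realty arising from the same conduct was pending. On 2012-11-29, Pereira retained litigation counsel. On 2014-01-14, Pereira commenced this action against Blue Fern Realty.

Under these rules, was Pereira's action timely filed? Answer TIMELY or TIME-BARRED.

The claim accrued on 2009-12-05, when the wrongful act occurred.
The untolled deadline — 4 years after 2009-12-05 — is 2013-12-05.
The period was tolled for 79 days by the pending criminal prosecution (2011-09-13 to 2011-12-01), pushing the deadline to 2014-02-22.
Nothing else in the chronology tolls or restarts the period.
Pereira filed on 2014-01-14, before the 2014-02-22 deadline, so the action is timely.

TIMELY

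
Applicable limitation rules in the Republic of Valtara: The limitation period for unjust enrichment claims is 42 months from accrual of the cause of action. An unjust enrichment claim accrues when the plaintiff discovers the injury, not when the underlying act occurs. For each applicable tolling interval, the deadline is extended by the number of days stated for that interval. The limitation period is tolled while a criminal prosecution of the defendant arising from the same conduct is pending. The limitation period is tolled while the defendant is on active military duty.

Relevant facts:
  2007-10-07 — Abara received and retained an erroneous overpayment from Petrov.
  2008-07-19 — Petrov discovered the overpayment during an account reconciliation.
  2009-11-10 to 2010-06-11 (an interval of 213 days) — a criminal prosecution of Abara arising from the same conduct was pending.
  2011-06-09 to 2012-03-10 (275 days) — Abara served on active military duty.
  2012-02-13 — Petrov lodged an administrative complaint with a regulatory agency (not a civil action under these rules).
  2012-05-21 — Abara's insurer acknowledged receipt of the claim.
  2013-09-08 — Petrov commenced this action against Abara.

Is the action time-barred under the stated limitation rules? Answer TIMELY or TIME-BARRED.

TIME-BARRED

Under the discovery rule, the claim accrued on 2008-07-19, when Petrov discovered the injury — not on the 2007-10-07 date of the underlying act.
42 months from 2008-07-19 is 2012-01-19.
The period was tolled for 213 days by the pending criminal prosecution (2009-11-10 to 2010-06-11), pushing the deadline to 2012-08-19.
Because the defendant's active military service ran from 2011-06-09 to 2012-03-10, the deadline is extended by 275 days to 2013-05-21.
None of the other events listed affects the running of the period under the stated rules.
Petrov filed on 2013-09-08, after the 2013-05-21 deadline, so the action is time-barred.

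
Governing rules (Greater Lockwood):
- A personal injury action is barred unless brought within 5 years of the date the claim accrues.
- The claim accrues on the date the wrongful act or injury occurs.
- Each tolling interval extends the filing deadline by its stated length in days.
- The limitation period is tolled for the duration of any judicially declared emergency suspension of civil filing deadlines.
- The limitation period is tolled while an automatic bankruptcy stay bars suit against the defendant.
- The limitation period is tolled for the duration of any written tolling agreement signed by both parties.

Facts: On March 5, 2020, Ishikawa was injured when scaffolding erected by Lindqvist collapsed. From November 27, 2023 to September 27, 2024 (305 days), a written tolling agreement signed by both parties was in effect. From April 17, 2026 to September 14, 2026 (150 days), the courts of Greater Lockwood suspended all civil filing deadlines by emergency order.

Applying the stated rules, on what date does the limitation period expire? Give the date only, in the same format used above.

The claim accrued on March 5, 2020, when the wrongful act occurred.
5 years from March 5, 2020 is March 5, 2025.
The period was tolled for 305 days by the written tolling agreement (November 27, 2023 to September 27, 2024), pushing the deadline to January 4, 2026.
The emergency suspension of filing deadlines starting April 17, 2026 came too late — the period had run on January 4, 2026 — and so does not extend the deadline.

January 4, 2026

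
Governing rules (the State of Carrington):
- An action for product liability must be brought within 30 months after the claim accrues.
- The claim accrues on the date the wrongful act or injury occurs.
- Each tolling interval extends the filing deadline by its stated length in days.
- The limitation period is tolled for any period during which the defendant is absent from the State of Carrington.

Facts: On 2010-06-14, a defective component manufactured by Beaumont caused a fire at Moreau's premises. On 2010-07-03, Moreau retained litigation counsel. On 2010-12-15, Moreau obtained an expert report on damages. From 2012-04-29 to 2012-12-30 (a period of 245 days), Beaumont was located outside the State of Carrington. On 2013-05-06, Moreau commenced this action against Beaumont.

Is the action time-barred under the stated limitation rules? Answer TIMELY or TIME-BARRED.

The claim accrued on 2010-06-14, the date of the act.
Adding the 30 months base period to 2010-06-14 gives a deadline of 2012-12-14, before any tolling.
Because the defendant's absence from the jurisdiction ran from 2012-04-29 to 2012-12-30, the deadline is extended by 245 days to 2013-08-16.
None of the other events listed affects the running of the period under the stated rules.
Moreau filed on 2013-05-06, before the 2013-08-16 deadline, so the action is timely.

TIMELY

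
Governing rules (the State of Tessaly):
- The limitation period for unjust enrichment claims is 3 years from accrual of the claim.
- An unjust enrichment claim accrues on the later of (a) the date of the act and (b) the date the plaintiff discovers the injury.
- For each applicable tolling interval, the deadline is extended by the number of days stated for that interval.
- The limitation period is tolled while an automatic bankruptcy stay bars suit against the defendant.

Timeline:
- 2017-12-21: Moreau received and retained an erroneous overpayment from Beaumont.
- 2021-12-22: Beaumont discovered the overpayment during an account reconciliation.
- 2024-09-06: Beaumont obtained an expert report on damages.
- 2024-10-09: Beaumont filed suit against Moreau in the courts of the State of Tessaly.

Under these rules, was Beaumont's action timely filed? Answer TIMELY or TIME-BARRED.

Taking the later of the act (2017-12-21) and discovery (2021-12-22), the claim accrued on 2021-12-22.
3 years from 2021-12-22 is 2024-12-22.
None of the other events listed affects the running of the period under the stated rules.
Beaumont filed on 2024-10-09, before the 2024-12-22 deadline, so the action is timely.

TIMELY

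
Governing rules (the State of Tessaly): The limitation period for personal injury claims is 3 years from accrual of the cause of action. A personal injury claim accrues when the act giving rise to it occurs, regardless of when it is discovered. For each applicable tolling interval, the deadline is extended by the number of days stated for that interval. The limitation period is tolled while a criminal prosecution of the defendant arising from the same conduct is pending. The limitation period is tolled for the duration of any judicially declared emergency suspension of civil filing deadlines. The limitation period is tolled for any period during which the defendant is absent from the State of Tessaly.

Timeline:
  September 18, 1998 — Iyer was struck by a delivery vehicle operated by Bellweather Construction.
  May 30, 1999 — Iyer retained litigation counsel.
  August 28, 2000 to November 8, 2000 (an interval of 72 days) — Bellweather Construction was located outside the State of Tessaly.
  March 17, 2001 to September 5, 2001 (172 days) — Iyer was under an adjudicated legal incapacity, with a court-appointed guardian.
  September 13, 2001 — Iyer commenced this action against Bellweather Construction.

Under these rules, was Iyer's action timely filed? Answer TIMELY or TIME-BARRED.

TIMELY

The cause of action accrued on September 18, 1998, the date of the act.
3 years from September 18, 1998 is September 18, 2001.
Because the defendant's absence from the jurisdiction ran from August 28, 2000 to November 8, 2000, the deadline is extended by 72 days to November 29, 2001.
The plaintiff's legal incapacity from March 17, 2001 to September 5, 2001 does not toll the period, because no stated rule makes the plaintiff's incapacity a tolling event.
None of the other events listed affects the running of the period under the stated rules.
Iyer filed on September 13, 2001, before the November 29, 2001 deadline, so the action is timely.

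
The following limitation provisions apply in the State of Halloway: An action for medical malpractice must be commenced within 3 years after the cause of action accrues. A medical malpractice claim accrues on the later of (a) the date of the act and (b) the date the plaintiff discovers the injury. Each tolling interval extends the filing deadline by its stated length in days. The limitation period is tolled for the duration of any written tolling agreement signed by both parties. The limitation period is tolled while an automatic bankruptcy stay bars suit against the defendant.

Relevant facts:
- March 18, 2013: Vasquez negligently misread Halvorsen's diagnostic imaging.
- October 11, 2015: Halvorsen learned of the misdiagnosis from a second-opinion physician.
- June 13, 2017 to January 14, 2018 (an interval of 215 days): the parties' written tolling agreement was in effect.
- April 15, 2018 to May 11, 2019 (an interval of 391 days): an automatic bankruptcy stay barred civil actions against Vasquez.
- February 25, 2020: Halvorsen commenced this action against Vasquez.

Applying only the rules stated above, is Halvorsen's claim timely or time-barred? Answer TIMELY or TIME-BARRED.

TIMELY

Because discovery on October 11, 2015 post-dates the March 18, 2013 act, accrual under the later-of rule falls on October 11, 2015.
3 years from October 11, 2015 is October 11, 2018.
The written tolling agreement from June 13, 2017 to January 14, 2018 tolled the period for 215 days, extending the deadline to May 14, 2019.
Because the automatic bankruptcy stay ran from April 15, 2018 to May 11, 2019, the deadline is extended by 391 days to June 8, 2020.
Halvorsen filed on February 25, 2020, before the June 8, 2020 deadline, so the action is timely.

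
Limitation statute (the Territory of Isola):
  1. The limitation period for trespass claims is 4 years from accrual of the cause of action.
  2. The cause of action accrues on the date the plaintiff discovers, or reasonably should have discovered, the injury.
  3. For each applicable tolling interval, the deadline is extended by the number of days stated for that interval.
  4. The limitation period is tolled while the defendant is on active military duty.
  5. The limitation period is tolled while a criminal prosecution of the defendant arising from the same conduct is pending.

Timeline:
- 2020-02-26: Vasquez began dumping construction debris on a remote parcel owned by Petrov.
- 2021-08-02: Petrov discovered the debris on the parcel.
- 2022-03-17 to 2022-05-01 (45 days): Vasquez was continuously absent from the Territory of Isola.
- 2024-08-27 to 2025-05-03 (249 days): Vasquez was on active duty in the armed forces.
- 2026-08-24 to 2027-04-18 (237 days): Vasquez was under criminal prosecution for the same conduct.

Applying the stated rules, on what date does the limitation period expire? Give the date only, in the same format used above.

The claim did not accrue until Petrov discovered the injury on 2021-08-02; the 2020-02-26 act date does not start the clock under the stated rule.
Adding the 4 years base period to 2021-08-02 gives a deadline of 2025-08-02, before any tolling.
The period was tolled for 249 days by the defendant's active military service (2024-08-27 to 2025-05-03), pushing the deadline to 2026-04-08.
The pending criminal prosecution from 2026-08-24 to 2027-04-18 began after the period had already run on 2026-04-08, so it has no tolling effect.
No stated provision tolls the period for the defendant's absence, so the interval from 2022-03-17 to 2022-05-01 has no effect on the deadline.

2026-04-08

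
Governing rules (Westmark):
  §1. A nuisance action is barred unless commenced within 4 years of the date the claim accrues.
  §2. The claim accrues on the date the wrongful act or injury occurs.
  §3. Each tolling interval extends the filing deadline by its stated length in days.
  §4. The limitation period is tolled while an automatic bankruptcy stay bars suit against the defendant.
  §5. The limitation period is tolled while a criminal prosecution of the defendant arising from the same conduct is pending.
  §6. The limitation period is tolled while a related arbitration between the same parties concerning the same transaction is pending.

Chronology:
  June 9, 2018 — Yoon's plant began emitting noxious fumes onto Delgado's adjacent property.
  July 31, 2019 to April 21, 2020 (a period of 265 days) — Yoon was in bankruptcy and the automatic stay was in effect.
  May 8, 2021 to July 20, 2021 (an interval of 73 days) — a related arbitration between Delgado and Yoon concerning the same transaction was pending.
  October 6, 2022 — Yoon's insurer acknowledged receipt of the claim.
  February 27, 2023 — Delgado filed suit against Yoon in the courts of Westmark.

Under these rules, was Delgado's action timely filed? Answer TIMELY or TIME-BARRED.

TIMELY

The claim accrued on June 9, 2018, when the wrongful act occurred.
The untolled deadline — 4 years after June 9, 2018 — is June 9, 2022.
The automatic bankruptcy stay from July 31, 2019 to April 21, 2020 tolled the period for 265 days, extending the deadline to March 1, 2023.
Because the pending related arbitration ran from May 8, 2021 to July 20, 2021, the deadline is extended by 73 days to May 13, 2023.
None of the other events listed affects the running of the period under the stated rules.
Filing on February 27, 2023 beat the May 13, 2023 deadline — the action is timely.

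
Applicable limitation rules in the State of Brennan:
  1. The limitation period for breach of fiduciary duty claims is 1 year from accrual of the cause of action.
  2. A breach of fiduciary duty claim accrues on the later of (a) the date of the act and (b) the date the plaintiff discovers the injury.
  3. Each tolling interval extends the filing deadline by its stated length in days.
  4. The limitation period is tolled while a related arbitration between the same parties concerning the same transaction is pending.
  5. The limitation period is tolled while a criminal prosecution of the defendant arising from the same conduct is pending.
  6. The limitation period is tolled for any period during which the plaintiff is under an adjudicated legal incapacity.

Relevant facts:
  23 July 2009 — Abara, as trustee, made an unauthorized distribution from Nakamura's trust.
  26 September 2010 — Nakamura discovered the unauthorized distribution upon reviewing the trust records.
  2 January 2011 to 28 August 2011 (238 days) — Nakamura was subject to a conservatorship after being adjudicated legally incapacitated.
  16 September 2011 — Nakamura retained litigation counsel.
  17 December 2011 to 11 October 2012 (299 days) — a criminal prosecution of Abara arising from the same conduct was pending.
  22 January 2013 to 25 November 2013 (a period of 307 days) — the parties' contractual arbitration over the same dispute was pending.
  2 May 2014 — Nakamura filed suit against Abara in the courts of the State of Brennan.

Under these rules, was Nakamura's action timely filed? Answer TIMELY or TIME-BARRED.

TIME-BARRED

Taking the later of the act (23 July 2009) and discovery (26 September 2010), the claim accrued on 26 September 2010.
1 year from 26 September 2010 is 26 September 2011.
The period was tolled for 238 days by the plaintiff's legal incapacity (2 January 2011 to 28 August 2011), pushing the deadline to 21 May 2012.
The pending criminal prosecution from 17 December 2011 to 11 October 2012 tolled the period for 299 days, extending the deadline to 16 March 2013.
The period was tolled for 307 days by the pending related arbitration (22 January 2013 to 25 November 2013), pushing the deadline to 17 January 2014.
Nothing else in the chronology tolls or restarts the period.
The 2 May 2014 filing falls after the 17 January 2014 deadline; the claim is time-barred.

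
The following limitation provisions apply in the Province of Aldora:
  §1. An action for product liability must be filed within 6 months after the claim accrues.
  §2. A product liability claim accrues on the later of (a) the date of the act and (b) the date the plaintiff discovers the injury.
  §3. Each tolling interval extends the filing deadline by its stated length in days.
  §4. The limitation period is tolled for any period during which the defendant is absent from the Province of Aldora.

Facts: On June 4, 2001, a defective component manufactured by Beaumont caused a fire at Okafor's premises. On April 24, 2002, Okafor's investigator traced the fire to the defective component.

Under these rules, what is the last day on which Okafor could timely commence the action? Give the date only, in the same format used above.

Because discovery on April 24, 2002 post-dates the June 4, 2001 act, accrual under the later-of rule falls on April 24, 2002.
6 months from April 24, 2002 is October 24, 2002.

October 24, 2002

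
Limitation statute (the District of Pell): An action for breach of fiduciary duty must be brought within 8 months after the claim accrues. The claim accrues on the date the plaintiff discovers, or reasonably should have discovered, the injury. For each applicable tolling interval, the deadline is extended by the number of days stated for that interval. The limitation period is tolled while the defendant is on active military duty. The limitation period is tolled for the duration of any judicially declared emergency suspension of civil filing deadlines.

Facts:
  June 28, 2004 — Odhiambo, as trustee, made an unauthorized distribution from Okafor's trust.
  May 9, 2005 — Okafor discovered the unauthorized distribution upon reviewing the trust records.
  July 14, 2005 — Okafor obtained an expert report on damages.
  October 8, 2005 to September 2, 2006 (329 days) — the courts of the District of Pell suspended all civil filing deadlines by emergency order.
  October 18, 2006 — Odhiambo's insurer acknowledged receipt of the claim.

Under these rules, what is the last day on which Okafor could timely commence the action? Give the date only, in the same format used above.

December 4, 2006

Under the discovery rule, the claim accrued on May 9, 2005, when Okafor discovered the injury — not on the June 28, 2004 date of the underlying act.
Adding the 8 months base period to May 9, 2005 gives a deadline of January 9, 2006, before any tolling.
Because the emergency suspension of filing deadlines ran from October 8, 2005 to September 2, 2006, the deadline is extended by 329 days to December 4, 2006.
The other events in the timeline have no effect on the limitation period under the stated rules.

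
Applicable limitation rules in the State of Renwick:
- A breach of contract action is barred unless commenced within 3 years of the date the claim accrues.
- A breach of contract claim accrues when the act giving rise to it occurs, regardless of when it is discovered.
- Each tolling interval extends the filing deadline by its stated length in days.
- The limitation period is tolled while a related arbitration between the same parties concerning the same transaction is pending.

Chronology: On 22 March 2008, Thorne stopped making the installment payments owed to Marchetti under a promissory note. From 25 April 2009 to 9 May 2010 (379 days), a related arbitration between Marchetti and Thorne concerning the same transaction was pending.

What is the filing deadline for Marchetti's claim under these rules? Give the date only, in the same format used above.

The claim accrued on 22 March 2008, the date of the act.
3 years from 22 March 2008 is 22 March 2011.
The pending related arbitration from 25 April 2009 to 9 May 2010 tolled the period for 379 days, extending the deadline to 4 April 2012.

4 April 2012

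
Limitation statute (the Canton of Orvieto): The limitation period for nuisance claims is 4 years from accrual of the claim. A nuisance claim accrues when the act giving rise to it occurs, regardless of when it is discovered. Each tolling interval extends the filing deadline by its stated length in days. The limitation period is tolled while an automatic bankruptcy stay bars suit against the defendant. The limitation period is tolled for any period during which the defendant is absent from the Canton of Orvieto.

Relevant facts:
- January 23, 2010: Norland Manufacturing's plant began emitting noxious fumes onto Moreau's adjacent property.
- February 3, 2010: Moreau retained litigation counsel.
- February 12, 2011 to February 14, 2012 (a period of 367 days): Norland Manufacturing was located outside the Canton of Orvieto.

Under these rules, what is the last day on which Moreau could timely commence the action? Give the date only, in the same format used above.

January 25, 2015

The limitation period began to run on January 23, 2010.
The untolled deadline — 4 years after January 23, 2010 — is January 23, 2014.
Because the defendant's absence from the jurisdiction ran from February 12, 2011 to February 14, 2012, the deadline is extended by 367 days to January 25, 2015.
The other events in the timeline have no effect on the limitation period under the stated rules.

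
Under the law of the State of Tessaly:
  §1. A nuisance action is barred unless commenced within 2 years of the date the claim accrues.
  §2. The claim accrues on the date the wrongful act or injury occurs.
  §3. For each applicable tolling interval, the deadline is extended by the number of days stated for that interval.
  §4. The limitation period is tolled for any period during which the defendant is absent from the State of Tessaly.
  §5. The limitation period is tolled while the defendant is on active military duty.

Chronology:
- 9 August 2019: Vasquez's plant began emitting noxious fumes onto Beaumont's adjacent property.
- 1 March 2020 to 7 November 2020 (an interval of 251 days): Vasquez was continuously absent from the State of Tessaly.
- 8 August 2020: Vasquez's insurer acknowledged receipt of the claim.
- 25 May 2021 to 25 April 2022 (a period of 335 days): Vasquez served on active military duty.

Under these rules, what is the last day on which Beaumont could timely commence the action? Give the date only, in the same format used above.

18 March 2023

The claim accrued on 9 August 2019, the date of the act.
2 years from 9 August 2019 is 9 August 2021.
The period was tolled for 251 days by the defendant's absence from the jurisdiction (1 March 2020 to 7 November 2020), pushing the deadline to 17 April 2022.
The defendant's active military service from 25 May 2021 to 25 April 2022 tolled the period for 335 days, extending the deadline to 18 March 2023.
None of the other events listed affects the running of the period under the stated rules.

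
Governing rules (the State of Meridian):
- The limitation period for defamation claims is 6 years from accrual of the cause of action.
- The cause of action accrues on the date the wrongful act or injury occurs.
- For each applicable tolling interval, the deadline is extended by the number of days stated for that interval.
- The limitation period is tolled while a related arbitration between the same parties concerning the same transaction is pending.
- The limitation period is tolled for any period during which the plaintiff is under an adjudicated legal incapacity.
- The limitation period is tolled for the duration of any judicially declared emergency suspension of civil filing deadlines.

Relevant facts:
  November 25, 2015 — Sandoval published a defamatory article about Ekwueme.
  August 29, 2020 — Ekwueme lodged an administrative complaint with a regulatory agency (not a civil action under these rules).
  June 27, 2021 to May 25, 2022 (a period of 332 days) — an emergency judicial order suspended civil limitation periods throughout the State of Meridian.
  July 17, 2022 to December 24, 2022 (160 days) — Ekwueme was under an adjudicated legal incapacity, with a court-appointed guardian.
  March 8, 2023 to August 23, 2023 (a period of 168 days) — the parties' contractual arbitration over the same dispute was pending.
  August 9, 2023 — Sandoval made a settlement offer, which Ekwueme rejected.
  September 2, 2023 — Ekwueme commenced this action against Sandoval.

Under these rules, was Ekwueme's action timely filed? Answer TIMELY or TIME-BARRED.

TIMELY

The cause of action accrued on November 25, 2015, the date of the act.
Adding the 6 years base period to November 25, 2015 gives a deadline of November 25, 2021, before any tolling.
The emergency suspension of filing deadlines from June 27, 2021 to May 25, 2022 tolled the period for 332 days, extending the deadline to October 23, 2022.
Because the plaintiff's legal incapacity ran from July 17, 2022 to December 24, 2022, the deadline is extended by 160 days to April 1, 2023.
The period was tolled for 168 days by the pending related arbitration (March 8, 2023 to August 23, 2023), pushing the deadline to September 16, 2023.
None of the other events listed affects the running of the period under the stated rules.
Filing on September 2, 2023 beat the September 16, 2023 deadline — the action is timely.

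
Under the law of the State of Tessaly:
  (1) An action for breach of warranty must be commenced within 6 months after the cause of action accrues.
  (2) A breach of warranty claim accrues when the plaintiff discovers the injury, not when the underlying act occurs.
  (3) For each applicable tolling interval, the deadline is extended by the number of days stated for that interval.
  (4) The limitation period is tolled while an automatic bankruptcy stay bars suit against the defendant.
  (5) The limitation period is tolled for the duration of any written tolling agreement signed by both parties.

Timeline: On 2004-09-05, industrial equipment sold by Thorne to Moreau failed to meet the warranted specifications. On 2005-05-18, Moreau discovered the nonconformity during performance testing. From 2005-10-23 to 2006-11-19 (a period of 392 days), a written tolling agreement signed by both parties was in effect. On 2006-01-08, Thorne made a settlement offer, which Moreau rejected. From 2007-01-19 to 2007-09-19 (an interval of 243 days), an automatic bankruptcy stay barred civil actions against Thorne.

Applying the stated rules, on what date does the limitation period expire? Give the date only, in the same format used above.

2006-12-15

Accrual is tied to discovery, so the period began on 2005-05-18 rather than on 2004-09-05 when the act occurred.
The untolled deadline — 6 months after 2005-05-18 — is 2005-11-18.
Because the written tolling agreement ran from 2005-10-23 to 2006-11-19, the deadline is extended by 392 days to 2006-12-15.
The automatic bankruptcy stay from 2007-01-19 to 2007-09-19 began after the period had already run on 2006-12-15, so it has no tolling effect.
The other events in the timeline have no effect on the limitation period under the stated rules.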